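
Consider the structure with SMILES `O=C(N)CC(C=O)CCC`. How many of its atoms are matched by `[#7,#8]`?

3

The query [#7,#8] means: nitrogen or oxygen (comma = OR).
Check the 10 heavy atoms by environment: 7× C → no; 2× O → match; 1× N → match.
Summing the matching environments: 2 + 1 = 3 matching atoms.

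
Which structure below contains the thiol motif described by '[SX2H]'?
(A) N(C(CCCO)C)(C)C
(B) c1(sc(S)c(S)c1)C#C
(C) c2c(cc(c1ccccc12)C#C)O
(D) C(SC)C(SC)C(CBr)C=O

B

[SX2H] describes an aliphatic sulfur with two connections, one being H (a thiol).
(A) has a hydroxyl group (-OH) but it is an -OH, not an -SH.
(B) contains a thiol (-SH), which satisfies every atom and bond constraint.
(C) has a hydroxyl group (-OH) but it is an -OH, not an -SH.
(D) has a methylthio ether (-SCH3) but the sulfur has H0 (bonded to two carbons), not H1.
So the answer is (B).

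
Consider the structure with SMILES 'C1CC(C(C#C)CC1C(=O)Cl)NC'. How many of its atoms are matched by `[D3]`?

4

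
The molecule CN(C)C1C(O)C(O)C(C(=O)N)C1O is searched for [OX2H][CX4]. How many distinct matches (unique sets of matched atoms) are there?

3

[OX2H][CX4] is the SMARTS for an aliphatic alcohol: a hydroxyl oxygen bound to an sp3 (X4) carbon.
The molecule carries 3 separate instances of a hydroxyl group (-OH) meeting every constraint; each maps to a distinct set of atoms, giving 3 matches.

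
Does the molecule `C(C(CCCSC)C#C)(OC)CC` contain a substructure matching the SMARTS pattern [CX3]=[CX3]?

The pattern [CX3]=[CX3] describes a non-aromatic C=C double bond between two sp2 carbons — an alkene.
The closest candidate here is an ethynyl group (-C#CH), but the C-C bond is a triple bond, not a double bond. No other fragment satisfies the full query, so there is no match.

No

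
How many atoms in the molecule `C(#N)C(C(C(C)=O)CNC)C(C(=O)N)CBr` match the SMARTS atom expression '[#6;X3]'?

The query [#6;X3] means: any carbon (aromatic or not) with three total connections.
Check the 16 heavy atoms by environment: 7× C (X4) → no; 1× C (X2) → no; 1× N (X1) → no; 2× C (X3) → match; 2× O (X1) → no; 2× N (X3) → no; 1× Br (X1) → no.
That gives 2 matching atoms.

2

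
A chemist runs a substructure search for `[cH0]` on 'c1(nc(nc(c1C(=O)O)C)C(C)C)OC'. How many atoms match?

4

Check the 15 heavy atoms by environment: 2× n (aromatic, H0) → no; 4× c (aromatic, H0) → match; 1× C (H0) → no; 2× O (H0) → no; 1× O (H1) → no; 1× C (H1) → no; 4× C (H3) → no.
That gives 4 matching atoms.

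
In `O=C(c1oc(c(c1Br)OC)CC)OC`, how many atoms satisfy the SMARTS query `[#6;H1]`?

Check the 14 heavy atoms by environment: 1× o (aromatic, H0) → no; 4× c (aromatic, H0) → no; 1× C (H2) → no; 3× C (H3) → no; 1× C (H0) → no; 3× O (H0) → no; 1× Br (H0) → no.
No environment satisfies the query, so 0 matching atoms.

0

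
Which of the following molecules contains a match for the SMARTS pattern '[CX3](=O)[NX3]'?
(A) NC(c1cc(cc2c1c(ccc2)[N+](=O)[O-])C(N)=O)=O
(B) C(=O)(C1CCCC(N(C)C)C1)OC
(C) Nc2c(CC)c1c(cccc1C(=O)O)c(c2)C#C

A

[CX3](=O)[NX3] describes a carbonyl carbon bonded to a trivalent nitrogen (an amide).
(A) contains a primary amide (-C(=O)NH2), which satisfies every atom and bond constraint.
(B) has a methyl-ester group (-C(=O)OCH3) but the carbonyl is bonded to O, not to an NX3 nitrogen.
(C) has a primary amino group (-NH2) but the -NH2 is not attached to a carbonyl carbon.
So the answer is (A).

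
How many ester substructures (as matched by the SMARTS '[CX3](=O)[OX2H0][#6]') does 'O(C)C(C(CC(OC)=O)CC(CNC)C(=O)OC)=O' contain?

3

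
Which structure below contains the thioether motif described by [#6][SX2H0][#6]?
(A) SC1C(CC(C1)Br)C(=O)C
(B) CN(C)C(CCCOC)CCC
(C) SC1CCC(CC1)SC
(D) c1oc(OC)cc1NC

C

[#6][SX2H0][#6] describes an aliphatic sulfur bridging two carbons with no H on the sulfur (a thioether).
(A) has a thiol (-SH) but the sulfur has H1, not H0 bridging two carbons.
(B) has a methoxy ether (-OCH3) but the bridging atom is O, not S.
(C) contains a methylthio ether (-SCH3), which satisfies every atom and bond constraint.
(D) has a methoxy ether (-OCH3) but the bridging atom is O, not S.
So the answer is (C).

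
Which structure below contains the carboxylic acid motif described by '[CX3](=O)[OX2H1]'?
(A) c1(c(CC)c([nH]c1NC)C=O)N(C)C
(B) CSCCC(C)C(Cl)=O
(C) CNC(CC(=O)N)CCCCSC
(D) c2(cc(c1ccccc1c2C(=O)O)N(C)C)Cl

[CX3](=O)[OX2H1] describes an sp2 carbon double-bonded to O and single-bonded to an -OH oxygen (a carboxylic acid).
(A) has an aldehyde (-CHO) but there is no singly-bonded oxygen on the carbonyl carbon.
(B) has an acyl chloride (-C(=O)Cl) but the carbonyl is bonded to Cl, not to an -OH oxygen.
(C) has a primary amide (-C(=O)NH2) but the carbonyl is bonded to N, not to an -OH oxygen.
(D) contains a carboxylic acid group (-C(=O)OH), which satisfies every atom and bond constraint.
So the answer is (D).

D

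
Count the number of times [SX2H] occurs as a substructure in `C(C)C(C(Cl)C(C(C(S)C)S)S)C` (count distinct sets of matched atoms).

3

[SX2H] is the SMARTS for a thiol: an aliphatic sulfur with two connections, one being H.
The molecule carries 3 separate instances of a thiol (-SH) meeting every constraint; each maps to a distinct set of atoms, giving 3 matches.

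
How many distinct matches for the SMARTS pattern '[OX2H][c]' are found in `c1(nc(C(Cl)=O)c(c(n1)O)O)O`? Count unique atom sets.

[OX2H][c] is the SMARTS for a phenol: a hydroxyl oxygen attached to an aromatic carbon.
The molecule carries 3 separate instances of a hydroxyl group (-OH) meeting every constraint; each maps to a distinct set of atoms, giving 3 matches.

3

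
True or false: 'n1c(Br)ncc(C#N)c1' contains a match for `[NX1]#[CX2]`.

True

The pattern [NX1]#[CX2] describes a nitrogen triple-bonded to a two-connected carbon — a nitrile.
The molecule carries a nitrile (-C#N), whose atoms satisfy every constraint of the query, so the pattern matches.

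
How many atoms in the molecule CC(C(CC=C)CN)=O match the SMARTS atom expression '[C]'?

7

The query [C] means: uppercase C matches aliphatic (non-aromatic) carbon only.
Check the 9 heavy atoms by environment: 7× C → match; 1× O → no; 1× N → no.
That gives 7 matching atoms.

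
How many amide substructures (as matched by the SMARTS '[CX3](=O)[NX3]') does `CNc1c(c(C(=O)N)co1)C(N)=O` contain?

[CX3](=O)[NX3] is the SMARTS for an amide: a carbonyl carbon bonded to a trivalent nitrogen.
The molecule carries 2 separate instances of a primary amide (-C(=O)NH2) meeting every constraint; each maps to a distinct set of atoms, giving 2 matches.

2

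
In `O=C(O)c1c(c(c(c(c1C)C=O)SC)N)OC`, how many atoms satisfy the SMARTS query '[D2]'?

The query [D2] means: atom with exactly two heavy-atom neighbours.
Check the 17 heavy atoms by environment: 6× c (aromatic, D3) → no; 1× O (D2) → match; 3× C (D1) → no; 1× C (D2) → match; 3× O (D1) → no; 1× S (D2) → match; 1× N (D1) → no; 1× C (D3) → no.
Summing the matching environments: 1 + 1 + 1 = 3 matching atoms.

3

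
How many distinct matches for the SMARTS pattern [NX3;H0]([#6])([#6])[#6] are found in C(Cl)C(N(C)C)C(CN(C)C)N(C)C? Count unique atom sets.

[NX3;H0]([#6])([#6])[#6] is the SMARTS for a tertiary amine: a trivalent nitrogen with no H, bonded to three carbons.
The molecule carries 3 separate instances of a dimethylamino group (-N(CH3)2) meeting every constraint; each maps to a distinct set of atoms, giving 3 matches.

3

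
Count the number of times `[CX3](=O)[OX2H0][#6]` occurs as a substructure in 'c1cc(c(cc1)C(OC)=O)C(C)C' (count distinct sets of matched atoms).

[CX3](=O)[OX2H0][#6] is the SMARTS for an ester: a carbonyl carbon bonded to an oxygen that is itself bonded to carbon (no H on that O).
Exactly one fragment in the molecule meets all constraints, giving 1 match.

1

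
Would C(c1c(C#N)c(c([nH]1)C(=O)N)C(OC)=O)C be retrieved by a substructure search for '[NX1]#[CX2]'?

The pattern [NX1]#[CX2] describes a nitrogen triple-bonded to a two-connected carbon — a nitrile.
The molecule carries a nitrile (-C#N), whose atoms satisfy every constraint of the query, so the pattern matches.

Yes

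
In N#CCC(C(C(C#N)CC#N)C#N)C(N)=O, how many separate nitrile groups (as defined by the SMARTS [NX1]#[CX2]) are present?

[NX1]#[CX2] is the SMARTS for a nitrile: a nitrogen triple-bonded to a two-connected carbon.
The molecule carries 4 separate instances of a nitrile (-C#N) meeting every constraint; each maps to a distinct set of atoms, giving 4 matches.

4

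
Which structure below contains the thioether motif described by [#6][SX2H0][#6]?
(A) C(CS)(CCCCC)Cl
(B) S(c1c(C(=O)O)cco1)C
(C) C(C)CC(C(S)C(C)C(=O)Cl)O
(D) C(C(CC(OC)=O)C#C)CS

[#6][SX2H0][#6] describes an aliphatic sulfur bridging two carbons with no H on the sulfur (a thioether).
(A) has a thiol (-SH) but the sulfur has H1, not H0 bridging two carbons.
(B) contains a methylthio ether (-SCH3), which satisfies every atom and bond constraint.
(C) has a thiol (-SH) but the sulfur has H1, not H0 bridging two carbons.
(D) has a thiol (-SH) but the sulfur has H1, not H0 bridging two carbons.
So the answer is (B).

B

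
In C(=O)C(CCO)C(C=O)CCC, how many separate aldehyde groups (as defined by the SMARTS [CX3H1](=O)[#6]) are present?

[CX3H1](=O)[#6] is the SMARTS for an aldehyde: an sp2 carbon with one H, double-bonded to O and single-bonded to carbon.
The molecule carries 2 separate instances of an aldehyde (-CHO) meeting every constraint; each maps to a distinct set of atoms, giving 2 matches.

2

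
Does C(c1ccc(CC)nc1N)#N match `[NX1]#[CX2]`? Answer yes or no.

Yes

The pattern [NX1]#[CX2] describes a nitrogen triple-bonded to a two-connected carbon — a nitrile.
The molecule carries a nitrile (-C#N), whose atoms satisfy every constraint of the query, so the pattern matches.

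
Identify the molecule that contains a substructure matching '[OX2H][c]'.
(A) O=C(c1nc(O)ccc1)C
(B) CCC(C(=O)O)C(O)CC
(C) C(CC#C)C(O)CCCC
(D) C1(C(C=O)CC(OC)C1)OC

[OX2H][c] describes a hydroxyl oxygen attached to an aromatic carbon (a phenol).
(A) contains a hydroxyl group (-OH), which satisfies every atom and bond constraint.
(B) has a hydroxyl group (-OH) but the -OH is on an aliphatic carbon, not an aromatic c.
(C) has a hydroxyl group (-OH) but the -OH is on an aliphatic carbon, not an aromatic c.
(D) has a methoxy ether (-OCH3) but the oxygen has H0, not H1.
So the answer is (A).

A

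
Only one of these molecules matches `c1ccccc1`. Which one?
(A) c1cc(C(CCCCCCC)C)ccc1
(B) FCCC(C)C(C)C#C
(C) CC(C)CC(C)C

A

c1ccccc1 describes six aromatic carbons in a ring (a benzene ring).
(A) contains a phenyl ring, which satisfies every atom and bond constraint.
(B) has a methyl group (-CH3) but no six-membered all-carbon aromatic ring is present.
(C) has a methyl group (-CH3) but no six-membered all-carbon aromatic ring is present.
So the answer is (A).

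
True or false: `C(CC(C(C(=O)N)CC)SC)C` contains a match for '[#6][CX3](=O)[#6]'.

False

The pattern [#6][CX3](=O)[#6] describes a carbonyl carbon (no H) flanked by two carbons — a ketone.
The closest candidate here is a primary amide (-C(=O)NH2), but one neighbour of the carbonyl carbon is N, not C. No other fragment satisfies the full query, so there is no match.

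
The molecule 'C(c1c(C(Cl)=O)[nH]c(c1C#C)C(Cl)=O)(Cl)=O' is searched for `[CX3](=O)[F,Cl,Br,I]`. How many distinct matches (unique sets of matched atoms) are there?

[CX3](=O)[F,Cl,Br,I] is the SMARTS for an acyl halide: a carbonyl carbon bonded to a halogen.
The molecule carries 3 separate instances of an acyl chloride (-C(=O)Cl) meeting every constraint; each maps to a distinct set of atoms, giving 3 matches.

3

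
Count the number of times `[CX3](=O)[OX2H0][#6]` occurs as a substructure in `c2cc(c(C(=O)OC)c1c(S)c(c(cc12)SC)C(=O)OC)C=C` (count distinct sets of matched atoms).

2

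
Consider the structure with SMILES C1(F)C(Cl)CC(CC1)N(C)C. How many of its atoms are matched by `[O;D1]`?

0

The query [O;D1] means: aliphatic oxygen bonded to exactly one heavy atom.
Check the 11 heavy atoms by environment: 3× C (D2) → no; 3× C (D3) → no; 1× N (D3) → no; 2× C (D1) → no; 1× F (D1) → no; 1× Cl (D1) → no.
No environment satisfies the query, so 0 matching atoms.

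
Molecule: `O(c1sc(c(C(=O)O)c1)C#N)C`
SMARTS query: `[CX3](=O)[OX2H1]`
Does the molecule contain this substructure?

The pattern [CX3](=O)[OX2H1] describes an sp2 carbon double-bonded to O and single-bonded to an -OH oxygen — a carboxylic acid.
The molecule carries a carboxylic acid group (-C(=O)OH), whose atoms satisfy every constraint of the query, so the pattern matches.

Yes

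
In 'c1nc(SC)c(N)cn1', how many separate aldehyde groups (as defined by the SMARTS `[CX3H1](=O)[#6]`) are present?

0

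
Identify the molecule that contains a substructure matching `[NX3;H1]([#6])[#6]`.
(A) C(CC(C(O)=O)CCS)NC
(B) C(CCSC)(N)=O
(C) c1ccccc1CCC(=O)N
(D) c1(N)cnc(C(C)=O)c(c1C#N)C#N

A

[NX3;H1]([#6])[#6] describes a trivalent nitrogen with one H, bonded to two carbons (a secondary amine).
(A) contains an N-methylamino group (-NHCH3), which satisfies every atom and bond constraint.
(B) has a primary amide (-C(=O)NH2) but the -C(=O)NH2 nitrogen has H2, not H1.
(C) has a primary amide (-C(=O)NH2) but the -C(=O)NH2 nitrogen has H2, not H1.
(D) has a primary amino group (-NH2) but the nitrogen has H2 and only one carbon neighbour.
So the answer is (A).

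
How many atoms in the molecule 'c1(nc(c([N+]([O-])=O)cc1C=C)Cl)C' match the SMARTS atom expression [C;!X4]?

2

The query [C;!X4] means: aliphatic carbon that does not have four total connections.
Check the 13 heavy atoms by environment: 1× n (aromatic, X2) → no; 5× c (aromatic, X3) → no; 1× C (X4) → no; 1× N (charge +1, X3) → no; 1× O (charge -1, X1) → no; 1× O (X1) → no; 2× C (X3) → match; 1× Cl (X1) → no.
That gives 2 matching atoms.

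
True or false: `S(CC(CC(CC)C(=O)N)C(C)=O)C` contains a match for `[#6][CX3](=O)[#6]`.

The pattern [#6][CX3](=O)[#6] describes a carbonyl carbon (no H) flanked by two carbons — a ketone.
The molecule carries an acetyl/ketone group (-C(=O)CH3), whose atoms satisfy every constraint of the query, so the pattern matches.

True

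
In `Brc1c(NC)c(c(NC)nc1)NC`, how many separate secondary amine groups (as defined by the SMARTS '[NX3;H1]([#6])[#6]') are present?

[NX3;H1]([#6])[#6] is the SMARTS for a secondary amine: a trivalent nitrogen with one H, bonded to two carbons.
The molecule carries 3 separate instances of an N-methylamino group (-NHCH3) meeting every constraint; each maps to a distinct set of atoms, giving 3 matches.

3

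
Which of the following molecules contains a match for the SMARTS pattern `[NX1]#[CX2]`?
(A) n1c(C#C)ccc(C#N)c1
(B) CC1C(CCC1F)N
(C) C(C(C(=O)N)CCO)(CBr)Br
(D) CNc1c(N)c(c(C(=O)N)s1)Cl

A

[NX1]#[CX2] describes a nitrogen triple-bonded to a two-connected carbon (a nitrile).
(A) contains a nitrile (-C#N), which satisfies every atom and bond constraint.
(B) has a primary amino group (-NH2) but the nitrogen is NX3 (three connections), not NX1 triple-bonded.
(C) has a primary amide (-C(=O)NH2) but the nitrogen is NX3, not NX1.
(D) has a primary amino group (-NH2) but the nitrogen is NX3 (three connections), not NX1 triple-bonded.
So the answer is (A).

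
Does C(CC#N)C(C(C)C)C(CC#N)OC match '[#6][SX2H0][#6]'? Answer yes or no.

No

The pattern [#6][SX2H0][#6] describes an aliphatic sulfur bridging two carbons with no H on the sulfur — a thioether.
The closest candidate here is a methoxy ether (-OCH3), but the bridging atom is O, not S. No other fragment satisfies the full query, so there is no match.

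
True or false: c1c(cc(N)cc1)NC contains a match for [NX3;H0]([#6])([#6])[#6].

False

The pattern [NX3;H0]([#6])([#6])[#6] describes a trivalent nitrogen with no H, bonded to three carbons — a tertiary amine.
The closest candidate here is a primary amino group (-NH2), but the nitrogen has H2, not H0 with three carbons. No other fragment satisfies the full query, so there is no match.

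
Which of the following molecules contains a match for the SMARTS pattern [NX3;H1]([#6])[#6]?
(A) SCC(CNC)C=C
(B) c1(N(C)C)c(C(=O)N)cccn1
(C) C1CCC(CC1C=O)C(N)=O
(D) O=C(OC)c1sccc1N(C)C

[NX3;H1]([#6])[#6] describes a trivalent nitrogen with one H, bonded to two carbons (a secondary amine).
(A) contains an N-methylamino group (-NHCH3), which satisfies every atom and bond constraint.
(B) has a dimethylamino group (-N(CH3)2) but the nitrogen has H0, not H1.
(C) has a primary amide (-C(=O)NH2) but the -C(=O)NH2 nitrogen has H2, not H1.
(D) has a dimethylamino group (-N(CH3)2) but the nitrogen has H0, not H1.
So the answer is (A).

A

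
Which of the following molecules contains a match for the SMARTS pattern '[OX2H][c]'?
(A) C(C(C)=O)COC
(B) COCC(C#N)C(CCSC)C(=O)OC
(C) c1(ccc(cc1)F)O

[OX2H][c] describes a hydroxyl oxygen attached to an aromatic carbon (a phenol).
(A) has a methoxy ether (-OCH3) but the oxygen has H0, not H1.
(B) has a methoxy ether (-OCH3) but the oxygen has H0, not H1.
(C) contains a hydroxyl group (-OH), which satisfies every atom and bond constraint.
So the answer is (C).

C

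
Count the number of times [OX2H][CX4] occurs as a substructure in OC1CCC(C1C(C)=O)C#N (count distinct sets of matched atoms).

1

[OX2H][CX4] is the SMARTS for an aliphatic alcohol: a hydroxyl oxygen bound to an sp3 (X4) carbon.
Exactly one fragment in the molecule meets all constraints, giving 1 match.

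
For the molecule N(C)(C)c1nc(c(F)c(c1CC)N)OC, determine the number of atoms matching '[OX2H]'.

0

The query [OX2H] means: aliphatic oxygen with two connections, one of which is H — an -OH oxygen.
Check the 15 heavy atoms by environment: 1× n (aromatic, H0, X2) → no; 5× c (aromatic, H0, X3) → no; 1× C (H2, X4) → no; 4× C (H3, X4) → no; 1× F (H0, X1) → no; 1× N (H2, X3) → no; 1× O (H0, X2) → no; 1× N (H0, X3) → no.
No environment satisfies the query, so 0 matching atoms.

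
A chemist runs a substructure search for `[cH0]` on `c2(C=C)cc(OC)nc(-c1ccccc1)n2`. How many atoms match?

Check the 16 heavy atoms by environment: 2× n (aromatic, H0) → no; 4× c (aromatic, H0) → match; 6× c (aromatic, H1) → no; 1× O (H0) → no; 1× C (H3) → no; 1× C (H1) → no; 1× C (H2) → no.
That gives 4 matching atoms.

4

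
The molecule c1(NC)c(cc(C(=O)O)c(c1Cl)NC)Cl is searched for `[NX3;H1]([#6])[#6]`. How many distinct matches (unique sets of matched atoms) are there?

[NX3;H1]([#6])[#6] is the SMARTS for a secondary amine: a trivalent nitrogen with one H, bonded to two carbons.
The molecule carries 2 separate instances of an N-methylamino group (-NHCH3) meeting every constraint; each maps to a distinct set of atoms, giving 2 matches.

2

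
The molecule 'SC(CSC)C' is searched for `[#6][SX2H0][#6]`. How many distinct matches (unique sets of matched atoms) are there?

1

[#6][SX2H0][#6] is the SMARTS for a thioether: an aliphatic sulfur bridging two carbons with no H on the sulfur.
Exactly one fragment in the molecule meets all constraints, giving 1 match.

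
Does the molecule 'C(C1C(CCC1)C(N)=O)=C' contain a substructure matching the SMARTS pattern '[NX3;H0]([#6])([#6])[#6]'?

No

The pattern [NX3;H0]([#6])([#6])[#6] describes a trivalent nitrogen with no H, bonded to three carbons — a tertiary amine.
The closest candidate here is a primary amide (-C(=O)NH2), but the amide nitrogen has H2 and only one carbon neighbour. No other fragment satisfies the full query, so there is no match.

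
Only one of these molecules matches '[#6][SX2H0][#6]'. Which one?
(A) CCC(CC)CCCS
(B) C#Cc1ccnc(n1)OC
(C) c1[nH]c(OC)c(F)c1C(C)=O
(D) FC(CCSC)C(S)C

D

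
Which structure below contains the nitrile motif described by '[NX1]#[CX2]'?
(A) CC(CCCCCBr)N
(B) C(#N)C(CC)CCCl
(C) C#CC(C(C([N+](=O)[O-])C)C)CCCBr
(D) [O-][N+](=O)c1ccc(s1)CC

B

[NX1]#[CX2] describes a nitrogen triple-bonded to a two-connected carbon (a nitrile).
(A) has a primary amino group (-NH2) but the nitrogen is NX3 (three connections), not NX1 triple-bonded.
(B) contains a nitrile (-C#N), which satisfies every atom and bond constraint.
(C) has a nitro group (-[N+](=O)[O-]) but there is no C#N triple bond.
(D) has a nitro group (-[N+](=O)[O-]) but there is no C#N triple bond.
So the answer is (B).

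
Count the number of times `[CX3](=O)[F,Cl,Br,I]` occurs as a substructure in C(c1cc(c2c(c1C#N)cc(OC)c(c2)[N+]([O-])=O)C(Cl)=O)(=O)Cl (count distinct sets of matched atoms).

2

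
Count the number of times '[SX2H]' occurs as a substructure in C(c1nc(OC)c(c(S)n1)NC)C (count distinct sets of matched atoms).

[SX2H] is the SMARTS for a thiol: an aliphatic sulfur with two connections, one being H.
Exactly one fragment in the molecule meets all constraints, giving 1 match.

1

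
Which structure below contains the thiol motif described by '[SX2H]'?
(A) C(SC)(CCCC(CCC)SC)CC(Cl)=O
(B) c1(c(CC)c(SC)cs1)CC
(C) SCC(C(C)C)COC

[SX2H] describes an aliphatic sulfur with two connections, one being H (a thiol).
(A) has a methylthio ether (-SCH3) but the sulfur has H0 (bonded to two carbons), not H1.
(B) has a methylthio ether (-SCH3) but the sulfur has H0 (bonded to two carbons), not H1.
(C) contains a thiol (-SH), which satisfies every atom and bond constraint.
So the answer is (C).

C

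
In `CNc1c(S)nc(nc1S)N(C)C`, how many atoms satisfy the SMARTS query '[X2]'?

4

The query [X2] means: any atom with exactly two total connections (bonds + H).
Check the 13 heavy atoms by environment: 2× n (aromatic, X2) → match; 4× c (aromatic, X3) → no; 2× N (X3) → no; 3× C (X4) → no; 2× S (X2) → match.
Summing the matching environments: 2 + 2 = 4 matching atoms.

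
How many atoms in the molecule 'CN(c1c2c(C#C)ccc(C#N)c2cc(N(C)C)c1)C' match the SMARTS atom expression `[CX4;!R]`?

4

Check the 20 heavy atoms by environment: 10× c (aromatic, X3, in 6-ring) → no; 2× N (X3, acyclic) → no; 4× C (X4, acyclic) → match; 3× C (X2, acyclic) → no; 1× N (X1, acyclic) → no.
That gives 4 matching atoms.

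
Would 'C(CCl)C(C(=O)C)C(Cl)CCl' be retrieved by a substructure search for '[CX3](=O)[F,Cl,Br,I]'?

The pattern [CX3](=O)[F,Cl,Br,I] describes a carbonyl carbon bonded to a halogen — an acyl halide.
The closest candidate here is a chloro substituent, but the Cl is not on a carbonyl carbon. No other fragment satisfies the full query, so there is no match.

No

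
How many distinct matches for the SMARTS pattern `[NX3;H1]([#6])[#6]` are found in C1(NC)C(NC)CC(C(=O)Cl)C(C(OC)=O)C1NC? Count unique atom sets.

3

[NX3;H1]([#6])[#6] is the SMARTS for a secondary amine: a trivalent nitrogen with one H, bonded to two carbons.
The molecule carries 3 separate instances of an N-methylamino group (-NHCH3) meeting every constraint; each maps to a distinct set of atoms, giving 3 matches.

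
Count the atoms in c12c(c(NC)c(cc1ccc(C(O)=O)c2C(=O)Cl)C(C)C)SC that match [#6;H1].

Check the 23 heavy atoms by environment: 7× c (aromatic, H0) → no; 3× c (aromatic, H1) → match; 1× C (H1) → match; 4× C (H3) → no; 2× C (H0) → no; 2× O (H0) → no; 1× O (H1) → no; 1× N (H1) → no; 1× S (H0) → no; 1× Cl (H0) → no.
Summing the matching environments: 3 + 1 = 4 matching atoms.

4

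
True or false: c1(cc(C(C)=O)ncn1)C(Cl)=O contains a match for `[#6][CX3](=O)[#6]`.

The pattern [#6][CX3](=O)[#6] describes a carbonyl carbon (no H) flanked by two carbons — a ketone.
The molecule carries an acetyl/ketone group (-C(=O)CH3), whose atoms satisfy every constraint of the query, so the pattern matches.

True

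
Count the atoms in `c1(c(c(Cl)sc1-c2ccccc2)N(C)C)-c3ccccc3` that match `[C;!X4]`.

Check the 21 heavy atoms by environment: 1× s (aromatic, X2) → no; 16× c (aromatic, X3) → no; 1× Cl (X1) → no; 1× N (X3) → no; 2× C (X4) → no.
No environment satisfies the query, so 0 matching atoms.

0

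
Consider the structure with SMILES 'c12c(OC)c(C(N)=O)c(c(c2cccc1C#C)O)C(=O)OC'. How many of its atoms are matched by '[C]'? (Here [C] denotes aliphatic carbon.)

Check the 22 heavy atoms by environment: 10× c (aromatic) → no; 5× O → no; 6× C → match; 1× N → no.
That gives 6 matching atoms.

6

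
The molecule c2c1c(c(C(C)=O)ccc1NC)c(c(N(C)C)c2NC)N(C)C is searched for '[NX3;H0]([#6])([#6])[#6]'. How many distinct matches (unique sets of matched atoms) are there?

[NX3;H0]([#6])([#6])[#6] is the SMARTS for a tertiary amine: a trivalent nitrogen with no H, bonded to three carbons.
The molecule carries 2 separate instances of a dimethylamino group (-N(CH3)2) meeting every constraint; each maps to a distinct set of atoms, giving 2 matches.

2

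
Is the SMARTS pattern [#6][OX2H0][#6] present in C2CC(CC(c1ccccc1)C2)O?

The pattern [#6][OX2H0][#6] describes an aliphatic oxygen bridging two carbons with no H on the oxygen — an ether.
The closest candidate here is a hydroxyl group (-OH), but the oxygen has H1, not H0 bridging two carbons. No other fragment satisfies the full query, so there is no match.

No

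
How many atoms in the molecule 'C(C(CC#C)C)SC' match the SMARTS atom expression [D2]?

4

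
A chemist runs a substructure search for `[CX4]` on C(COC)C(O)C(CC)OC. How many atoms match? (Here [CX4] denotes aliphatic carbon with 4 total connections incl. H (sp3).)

Check the 11 heavy atoms by environment: 8× C (X4) → match; 3× O (X2) → no.
That gives 8 matching atoms.

8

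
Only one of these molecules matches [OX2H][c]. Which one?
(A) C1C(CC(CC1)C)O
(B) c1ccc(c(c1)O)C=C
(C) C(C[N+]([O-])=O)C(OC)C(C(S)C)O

B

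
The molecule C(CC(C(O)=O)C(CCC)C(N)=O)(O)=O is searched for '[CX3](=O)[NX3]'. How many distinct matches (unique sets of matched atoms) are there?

1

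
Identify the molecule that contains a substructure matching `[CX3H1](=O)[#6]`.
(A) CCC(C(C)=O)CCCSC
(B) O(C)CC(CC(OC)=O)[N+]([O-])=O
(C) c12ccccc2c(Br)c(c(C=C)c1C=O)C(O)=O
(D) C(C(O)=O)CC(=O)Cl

C

[CX3H1](=O)[#6] describes an sp2 carbon with one H, double-bonded to O and single-bonded to carbon (an aldehyde).
(A) has an acetyl/ketone group (-C(=O)CH3) but the carbonyl carbon has H0 (two carbon neighbours), not H1.
(B) has a methyl-ester group (-C(=O)OCH3) but the carbonyl carbon has H0, not H1.
(C) contains an aldehyde (-CHO), which satisfies every atom and bond constraint.
(D) has a carboxylic acid group (-C(=O)OH) but the carbonyl carbon has H0 and is bonded to O, not H1.
So the answer is (C).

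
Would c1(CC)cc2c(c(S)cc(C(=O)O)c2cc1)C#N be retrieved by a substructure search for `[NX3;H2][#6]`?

The pattern [NX3;H2][#6] describes a trivalent nitrogen with two H attached to carbon — a primary amine.
The closest candidate here is a nitrile (-C#N), but the nitrogen is NX1 (triple-bonded), not NX3 with two H. No other fragment satisfies the full query, so there is no match.

No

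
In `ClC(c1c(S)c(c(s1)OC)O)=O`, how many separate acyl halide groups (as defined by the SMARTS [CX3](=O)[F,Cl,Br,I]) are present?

1

[CX3](=O)[F,Cl,Br,I] is the SMARTS for an acyl halide: a carbonyl carbon bonded to a halogen.
Exactly one fragment in the molecule meets all constraints, giving 1 match.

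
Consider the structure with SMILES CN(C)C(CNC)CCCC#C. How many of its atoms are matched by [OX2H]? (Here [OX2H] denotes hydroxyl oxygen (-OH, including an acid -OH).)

0

Check the 12 heavy atoms by environment: 4× C (H2, X4) → no; 1× C (H1, X4) → no; 1× N (H1, X3) → no; 3× C (H3, X4) → no; 1× C (H0, X2) → no; 1× C (H1, X2) → no; 1× N (H0, X3) → no.
No environment satisfies the query, so 0 matching atoms.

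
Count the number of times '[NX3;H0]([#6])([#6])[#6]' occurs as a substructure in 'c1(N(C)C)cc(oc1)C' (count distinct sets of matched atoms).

1

[NX3;H0]([#6])([#6])[#6] is the SMARTS for a tertiary amine: a trivalent nitrogen with no H, bonded to three carbons.
Exactly one fragment in the molecule meets all constraints, giving 1 match.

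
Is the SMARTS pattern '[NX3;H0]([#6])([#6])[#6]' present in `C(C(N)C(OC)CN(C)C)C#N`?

Yes

The pattern [NX3;H0]([#6])([#6])[#6] describes a trivalent nitrogen with no H, bonded to three carbons — a tertiary amine.
The molecule carries a dimethylamino group (-N(CH3)2), whose atoms satisfy every constraint of the query, so the pattern matches.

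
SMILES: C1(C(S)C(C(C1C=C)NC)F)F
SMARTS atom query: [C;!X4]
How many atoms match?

The query [C;!X4] means: aliphatic carbon that does not have four total connections.
Check the 12 heavy atoms by environment: 6× C (X4) → no; 1× S (X2) → no; 2× C (X3) → match; 2× F (X1) → no; 1× N (X3) → no.
That gives 2 matching atoms.

2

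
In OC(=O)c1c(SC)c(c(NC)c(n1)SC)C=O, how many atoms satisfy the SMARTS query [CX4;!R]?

3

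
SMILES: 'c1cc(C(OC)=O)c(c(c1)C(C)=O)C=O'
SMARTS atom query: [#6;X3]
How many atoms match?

9

Check the 15 heavy atoms by environment: 6× c (aromatic, X3) → match; 3× C (X3) → match; 3× O (X1) → no; 2× C (X4) → no; 1× O (X2) → no.
Summing the matching environments: 6 + 3 = 9 matching atoms.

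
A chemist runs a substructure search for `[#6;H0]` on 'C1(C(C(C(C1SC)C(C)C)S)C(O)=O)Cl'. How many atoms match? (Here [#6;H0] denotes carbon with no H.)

The query [#6;H0] means: any carbon with no attached hydrogen.
Check the 15 heavy atoms by environment: 6× C (H1) → no; 1× Cl (H0) → no; 1× S (H1) → no; 1× S (H0) → no; 3× C (H3) → no; 1× C (H0) → match; 1× O (H0) → no; 1× O (H1) → no.
That gives 1 matching atom.

1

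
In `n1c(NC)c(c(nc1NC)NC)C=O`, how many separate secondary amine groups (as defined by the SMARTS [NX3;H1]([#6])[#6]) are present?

3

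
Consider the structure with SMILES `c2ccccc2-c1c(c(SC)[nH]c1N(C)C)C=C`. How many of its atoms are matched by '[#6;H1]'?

Check the 18 heavy atoms by environment: 1× n (aromatic, H1) → no; 5× c (aromatic, H0) → no; 5× c (aromatic, H1) → match; 1× N (H0) → no; 3× C (H3) → no; 1× S (H0) → no; 1× C (H1) → match; 1× C (H2) → no.
Summing the matching environments: 5 + 1 = 6 matching atoms.

6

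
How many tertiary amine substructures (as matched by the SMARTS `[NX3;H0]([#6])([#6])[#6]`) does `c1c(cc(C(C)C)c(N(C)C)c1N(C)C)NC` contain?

2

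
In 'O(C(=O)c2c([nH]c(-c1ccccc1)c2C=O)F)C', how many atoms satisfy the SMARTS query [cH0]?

5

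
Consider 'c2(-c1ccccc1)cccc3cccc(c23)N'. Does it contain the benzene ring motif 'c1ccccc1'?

Yes

The pattern c1ccccc1 describes six aromatic carbons in a ring — a benzene ring.
The molecule carries a phenyl ring, whose atoms satisfy every constraint of the query, so the pattern matches.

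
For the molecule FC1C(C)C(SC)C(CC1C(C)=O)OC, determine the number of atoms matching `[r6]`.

6

Check the 15 heavy atoms by environment: 6× C (in 6-ring) → match; 2× O (acyclic) → no; 5× C (acyclic) → no; 1× S (acyclic) → no; 1× F (acyclic) → no.
That gives 6 matching atoms.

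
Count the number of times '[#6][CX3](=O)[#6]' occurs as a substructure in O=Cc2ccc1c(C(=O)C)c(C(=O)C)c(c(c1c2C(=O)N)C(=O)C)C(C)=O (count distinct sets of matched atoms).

4

[#6][CX3](=O)[#6] is the SMARTS for a ketone: a carbonyl carbon (no H) flanked by two carbons.
The molecule carries 4 separate instances of an acetyl/ketone group (-C(=O)CH3) meeting every constraint; each maps to a distinct set of atoms, giving 4 matches.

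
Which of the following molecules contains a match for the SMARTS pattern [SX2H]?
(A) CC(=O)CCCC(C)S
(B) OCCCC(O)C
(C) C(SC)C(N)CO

[SX2H] describes an aliphatic sulfur with two connections, one being H (a thiol).
(A) contains a thiol (-SH), which satisfies every atom and bond constraint.
(B) has a hydroxyl group (-OH) but it is an -OH, not an -SH.
(C) has a methylthio ether (-SCH3) but the sulfur has H0 (bonded to two carbons), not H1.
So the answer is (A).

A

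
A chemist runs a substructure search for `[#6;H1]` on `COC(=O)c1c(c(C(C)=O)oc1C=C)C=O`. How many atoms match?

Check the 16 heavy atoms by environment: 1× o (aromatic, H0) → no; 4× c (aromatic, H0) → no; 2× C (H1) → match; 4× O (H0) → no; 2× C (H0) → no; 2× C (H3) → no; 1× C (H2) → no.
That gives 2 matching atoms.

2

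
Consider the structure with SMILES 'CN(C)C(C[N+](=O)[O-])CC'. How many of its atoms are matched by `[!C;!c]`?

Check the 10 heavy atoms by environment: 6× C → no; 1× N (charge +1) → match; 1× O (charge -1) → match; 1× O → match; 1× N → match.
Summing the matching environments: 1 + 1 + 1 + 1 = 4 matching atoms.

4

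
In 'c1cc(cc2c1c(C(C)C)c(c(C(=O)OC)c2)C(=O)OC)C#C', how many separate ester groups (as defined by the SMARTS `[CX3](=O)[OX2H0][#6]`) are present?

2

[CX3](=O)[OX2H0][#6] is the SMARTS for an ester: a carbonyl carbon bonded to an oxygen that is itself bonded to carbon (no H on that O).
The molecule carries 2 separate instances of a methyl-ester group (-C(=O)OCH3) meeting every constraint; each maps to a distinct set of atoms, giving 2 matches.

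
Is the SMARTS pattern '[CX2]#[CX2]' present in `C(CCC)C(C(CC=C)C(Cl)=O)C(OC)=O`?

The pattern [CX2]#[CX2] describes a carbon-carbon triple bond — an alkyne.
The closest candidate here is a vinyl group (-CH=CH2), but the C=C is a double bond; both carbons are CX3, not CX2. No other fragment satisfies the full query, so there is no match.

No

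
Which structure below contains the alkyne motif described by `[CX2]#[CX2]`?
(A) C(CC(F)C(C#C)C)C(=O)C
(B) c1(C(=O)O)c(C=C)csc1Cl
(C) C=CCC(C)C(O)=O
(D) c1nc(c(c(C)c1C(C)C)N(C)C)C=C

A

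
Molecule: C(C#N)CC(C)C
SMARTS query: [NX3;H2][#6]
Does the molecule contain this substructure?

No

The pattern [NX3;H2][#6] describes a trivalent nitrogen with two H attached to carbon — a primary amine.
The closest candidate here is a nitrile (-C#N), but the nitrogen is NX1 (triple-bonded), not NX3 with two H. No other fragment satisfies the full query, so there is no match.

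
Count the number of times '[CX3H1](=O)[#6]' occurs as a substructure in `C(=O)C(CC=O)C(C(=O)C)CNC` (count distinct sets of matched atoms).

2

[CX3H1](=O)[#6] is the SMARTS for an aldehyde: an sp2 carbon with one H, double-bonded to O and single-bonded to carbon.
The molecule carries 2 separate instances of an aldehyde (-CHO) meeting every constraint; each maps to a distinct set of atoms, giving 2 matches.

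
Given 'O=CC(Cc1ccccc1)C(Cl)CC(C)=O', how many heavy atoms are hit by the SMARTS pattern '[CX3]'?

2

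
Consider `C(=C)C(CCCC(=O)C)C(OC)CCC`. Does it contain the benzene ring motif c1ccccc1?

The pattern c1ccccc1 describes six aromatic carbons in a ring — a benzene ring.
The closest candidate here is a methyl group (-CH3), but no six-membered all-carbon aromatic ring is present. No other fragment satisfies the full query, so there is no match.

No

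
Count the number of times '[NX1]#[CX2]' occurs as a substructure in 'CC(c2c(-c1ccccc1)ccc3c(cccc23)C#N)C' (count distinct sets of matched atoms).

1

[NX1]#[CX2] is the SMARTS for a nitrile: a nitrogen triple-bonded to a two-connected carbon.
Exactly one fragment in the molecule meets all constraints, giving 1 match.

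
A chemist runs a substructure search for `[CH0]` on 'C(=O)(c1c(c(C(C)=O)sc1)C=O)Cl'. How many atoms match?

2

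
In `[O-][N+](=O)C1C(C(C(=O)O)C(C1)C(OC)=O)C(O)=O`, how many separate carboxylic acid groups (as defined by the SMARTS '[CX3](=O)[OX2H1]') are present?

2

[CX3](=O)[OX2H1] is the SMARTS for a carboxylic acid: an sp2 carbon double-bonded to O and single-bonded to an -OH oxygen.
The molecule carries 2 separate instances of a carboxylic acid group (-C(=O)OH) meeting every constraint; each maps to a distinct set of atoms, giving 2 matches.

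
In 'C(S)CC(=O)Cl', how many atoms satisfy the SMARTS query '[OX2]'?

Check the 6 heavy atoms by environment: 2× C (X4) → no; 1× S (X2) → no; 1× C (X3) → no; 1× O (X1) → no; 1× Cl (X1) → no.
No environment satisfies the query, so 0 matching atoms.

0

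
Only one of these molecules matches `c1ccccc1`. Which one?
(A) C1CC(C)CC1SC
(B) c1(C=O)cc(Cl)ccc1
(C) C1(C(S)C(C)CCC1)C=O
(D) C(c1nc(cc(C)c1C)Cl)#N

B

c1ccccc1 describes six aromatic carbons in a ring (a benzene ring).
(A) has a methyl group (-CH3) but no six-membered all-carbon aromatic ring is present.
(B) contains the required atom environment, so the pattern matches.
(C) has a methyl group (-CH3) but no six-membered all-carbon aromatic ring is present.
(D) has a methyl group (-CH3) but no six-membered all-carbon aromatic ring is present.
So the answer is (B).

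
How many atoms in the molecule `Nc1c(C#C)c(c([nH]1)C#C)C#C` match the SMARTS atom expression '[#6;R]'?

4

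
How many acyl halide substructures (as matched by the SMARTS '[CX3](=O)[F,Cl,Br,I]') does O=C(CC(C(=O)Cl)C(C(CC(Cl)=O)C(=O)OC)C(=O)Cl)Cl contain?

4

[CX3](=O)[F,Cl,Br,I] is the SMARTS for an acyl halide: a carbonyl carbon bonded to a halogen.
The molecule carries 4 separate instances of an acyl chloride (-C(=O)Cl) meeting every constraint; each maps to a distinct set of atoms, giving 4 matches.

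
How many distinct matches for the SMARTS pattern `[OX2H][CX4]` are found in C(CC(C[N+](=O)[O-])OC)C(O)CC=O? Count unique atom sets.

1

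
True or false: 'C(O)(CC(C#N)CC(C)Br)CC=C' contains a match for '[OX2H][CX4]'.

True

The pattern [OX2H][CX4] describes a hydroxyl oxygen bound to an sp3 (X4) carbon — an aliphatic alcohol.
The molecule carries a hydroxyl group (-OH), whose atoms satisfy every constraint of the query, so the pattern matches.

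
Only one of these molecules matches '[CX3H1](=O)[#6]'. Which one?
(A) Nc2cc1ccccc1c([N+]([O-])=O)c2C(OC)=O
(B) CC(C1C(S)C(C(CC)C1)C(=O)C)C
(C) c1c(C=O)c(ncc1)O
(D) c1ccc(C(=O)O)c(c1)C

C

[CX3H1](=O)[#6] describes an sp2 carbon with one H, double-bonded to O and single-bonded to carbon (an aldehyde).
(A) has a methyl-ester group (-C(=O)OCH3) but the carbonyl carbon has H0, not H1.
(B) has an acetyl/ketone group (-C(=O)CH3) but the carbonyl carbon has H0 (two carbon neighbours), not H1.
(C) contains an aldehyde (-CHO), which satisfies every atom and bond constraint.
(D) has a carboxylic acid group (-C(=O)OH) but the carbonyl carbon has H0 and is bonded to O, not H1.
So the answer is (C).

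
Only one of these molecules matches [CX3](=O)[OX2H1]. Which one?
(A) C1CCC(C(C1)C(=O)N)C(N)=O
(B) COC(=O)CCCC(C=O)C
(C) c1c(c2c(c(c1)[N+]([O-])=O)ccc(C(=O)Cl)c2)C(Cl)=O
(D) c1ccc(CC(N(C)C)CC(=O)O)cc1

D

[CX3](=O)[OX2H1] describes an sp2 carbon double-bonded to O and single-bonded to an -OH oxygen (a carboxylic acid).
(A) has a primary amide (-C(=O)NH2) but the carbonyl is bonded to N, not to an -OH oxygen.
(B) has a methyl-ester group (-C(=O)OCH3) but the singly-bonded O has no H (OX2H0, not OX2H1).
(C) has an acyl chloride (-C(=O)Cl) but the carbonyl is bonded to Cl, not to an -OH oxygen.
(D) contains a carboxylic acid group (-C(=O)OH), which satisfies every atom and bond constraint.
So the answer is (D).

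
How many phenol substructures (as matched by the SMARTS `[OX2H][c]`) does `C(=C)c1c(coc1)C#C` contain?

0

[OX2H][c] is the SMARTS for a phenol: a hydroxyl oxygen attached to an aromatic carbon.
No fragment in the molecule satisfies every constraint, giving 0 matches.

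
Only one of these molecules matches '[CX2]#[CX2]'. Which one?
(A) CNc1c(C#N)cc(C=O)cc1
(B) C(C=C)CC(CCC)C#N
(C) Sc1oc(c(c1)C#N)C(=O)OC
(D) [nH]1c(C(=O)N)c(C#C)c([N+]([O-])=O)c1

[CX2]#[CX2] describes a carbon-carbon triple bond (an alkyne).
(A) has a nitrile (-C#N) but the triple bond is C#N, not C#C.
(B) has a vinyl group (-CH=CH2) but the C=C is a double bond; both carbons are CX3, not CX2.
(C) has a nitrile (-C#N) but the triple bond is C#N, not C#C.
(D) contains an ethynyl group (-C#CH), which satisfies every atom and bond constraint.
So the answer is (D).

D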